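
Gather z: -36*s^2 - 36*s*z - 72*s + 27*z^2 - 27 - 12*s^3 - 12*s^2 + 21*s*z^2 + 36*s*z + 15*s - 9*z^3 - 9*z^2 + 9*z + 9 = -12*s^3 - 48*s^2 - 57*s - 9*z^3 + z^2*(21*s + 18) + 9*z - 18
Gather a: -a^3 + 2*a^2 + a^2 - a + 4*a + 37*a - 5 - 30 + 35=-a^3 + 3*a^2 + 40*a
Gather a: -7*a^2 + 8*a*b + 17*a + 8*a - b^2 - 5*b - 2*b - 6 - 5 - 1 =-7*a^2 + a*(8*b + 25) - b^2 - 7*b - 12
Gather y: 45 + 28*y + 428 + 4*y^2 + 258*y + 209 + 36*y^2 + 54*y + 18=40*y^2 + 340*y + 700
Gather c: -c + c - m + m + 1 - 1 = 0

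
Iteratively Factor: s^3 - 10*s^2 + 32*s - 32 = (s - 4)*(s^2 - 6*s + 8) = (s - 4)^2*(s - 2)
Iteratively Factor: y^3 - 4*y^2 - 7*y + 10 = (y + 2)*(y^2 - 6*y + 5) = (y - 1)*(y + 2)*(y - 5)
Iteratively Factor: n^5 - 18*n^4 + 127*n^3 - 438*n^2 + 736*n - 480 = (n - 5)*(n^4 - 13*n^3 + 62*n^2 - 128*n + 96) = (n - 5)*(n - 4)*(n^3 - 9*n^2 + 26*n - 24) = (n - 5)*(n - 4)*(n - 3)*(n^2 - 6*n + 8) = (n - 5)*(n - 4)^2*(n - 3)*(n - 2)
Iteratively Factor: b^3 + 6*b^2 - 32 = (b + 4)*(b^2 + 2*b - 8) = (b + 4)^2*(b - 2)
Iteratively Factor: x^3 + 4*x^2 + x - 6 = (x + 3)*(x^2 + x - 2) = (x + 2)*(x + 3)*(x - 1)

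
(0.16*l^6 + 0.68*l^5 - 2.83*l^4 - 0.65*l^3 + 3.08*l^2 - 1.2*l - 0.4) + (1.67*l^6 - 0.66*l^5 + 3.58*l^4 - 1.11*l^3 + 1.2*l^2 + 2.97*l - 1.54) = 1.83*l^6 + 0.02*l^5 + 0.75*l^4 - 1.76*l^3 + 4.28*l^2 + 1.77*l - 1.94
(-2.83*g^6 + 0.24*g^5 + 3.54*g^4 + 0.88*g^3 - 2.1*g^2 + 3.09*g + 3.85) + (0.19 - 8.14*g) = -2.83*g^6 + 0.24*g^5 + 3.54*g^4 + 0.88*g^3 - 2.1*g^2 - 5.05*g + 4.04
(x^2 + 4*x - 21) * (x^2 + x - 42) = x^4 + 5*x^3 - 59*x^2 - 189*x + 882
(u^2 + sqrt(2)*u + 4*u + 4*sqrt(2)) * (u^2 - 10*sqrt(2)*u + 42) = u^4 - 9*sqrt(2)*u^3 + 4*u^3 - 36*sqrt(2)*u^2 + 22*u^2 + 42*sqrt(2)*u + 88*u + 168*sqrt(2)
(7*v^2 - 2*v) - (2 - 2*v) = 7*v^2 - 2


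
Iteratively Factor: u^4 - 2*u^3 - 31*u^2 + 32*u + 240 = (u - 4)*(u^3 + 2*u^2 - 23*u - 60) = (u - 4)*(u + 3)*(u^2 - u - 20) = (u - 4)*(u + 3)*(u + 4)*(u - 5)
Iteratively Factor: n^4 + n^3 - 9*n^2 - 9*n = (n)*(n^3 + n^2 - 9*n - 9) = n*(n + 3)*(n^2 - 2*n - 3) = n*(n - 3)*(n + 3)*(n + 1)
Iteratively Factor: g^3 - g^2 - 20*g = (g - 5)*(g^2 + 4*g) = (g - 5)*(g + 4)*(g)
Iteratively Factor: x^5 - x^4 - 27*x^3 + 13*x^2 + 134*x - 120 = (x - 1)*(x^4 - 27*x^2 - 14*x + 120) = (x - 1)*(x + 3)*(x^3 - 3*x^2 - 18*x + 40) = (x - 5)*(x - 1)*(x + 3)*(x^2 + 2*x - 8) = (x - 5)*(x - 1)*(x + 3)*(x + 4)*(x - 2)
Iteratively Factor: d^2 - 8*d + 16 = (d - 4)*(d - 4)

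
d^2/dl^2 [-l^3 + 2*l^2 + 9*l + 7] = 4 - 6*l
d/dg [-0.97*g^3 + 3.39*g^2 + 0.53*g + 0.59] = -2.91*g^2 + 6.78*g + 0.53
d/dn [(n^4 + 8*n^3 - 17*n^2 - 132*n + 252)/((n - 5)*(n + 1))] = 2*(n^5 - 2*n^4 - 42*n^3 + 40*n^2 - 167*n + 834)/(n^4 - 8*n^3 + 6*n^2 + 40*n + 25)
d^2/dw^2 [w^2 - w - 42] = 2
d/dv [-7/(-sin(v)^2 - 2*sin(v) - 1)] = -14*cos(v)/(sin(v) + 1)^3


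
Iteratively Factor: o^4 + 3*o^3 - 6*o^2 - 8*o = (o + 4)*(o^3 - o^2 - 2*o) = (o - 2)*(o + 4)*(o^2 + o) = o*(o - 2)*(o + 4)*(o + 1)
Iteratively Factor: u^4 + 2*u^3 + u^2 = (u)*(u^3 + 2*u^2 + u) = u^2*(u^2 + 2*u + 1) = u^2*(u + 1)*(u + 1)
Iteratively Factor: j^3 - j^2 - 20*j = (j + 4)*(j^2 - 5*j) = j*(j + 4)*(j - 5)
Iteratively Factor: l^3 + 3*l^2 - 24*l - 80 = (l - 5)*(l^2 + 8*l + 16) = (l - 5)*(l + 4)*(l + 4)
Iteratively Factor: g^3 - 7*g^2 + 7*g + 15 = (g - 3)*(g^2 - 4*g - 5) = (g - 5)*(g - 3)*(g + 1)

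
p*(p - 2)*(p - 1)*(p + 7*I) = p^4 - 3*p^3 + 7*I*p^3 + 2*p^2 - 21*I*p^2 + 14*I*p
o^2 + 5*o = o*(o + 5)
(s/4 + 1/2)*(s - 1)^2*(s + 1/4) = s^4/4 + s^3/16 - 3*s^2/4 + 5*s/16 + 1/8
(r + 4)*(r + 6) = r^2 + 10*r + 24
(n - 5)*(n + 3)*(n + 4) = n^3 + 2*n^2 - 23*n - 60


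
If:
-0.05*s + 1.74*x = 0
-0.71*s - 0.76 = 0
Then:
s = -1.07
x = -0.03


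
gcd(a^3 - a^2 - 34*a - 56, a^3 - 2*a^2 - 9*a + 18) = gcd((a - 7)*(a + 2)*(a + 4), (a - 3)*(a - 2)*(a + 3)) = 1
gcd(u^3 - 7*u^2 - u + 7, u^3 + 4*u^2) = 1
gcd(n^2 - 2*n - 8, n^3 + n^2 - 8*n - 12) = n + 2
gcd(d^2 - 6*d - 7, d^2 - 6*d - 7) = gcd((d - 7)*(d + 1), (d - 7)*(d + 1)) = d^2 - 6*d - 7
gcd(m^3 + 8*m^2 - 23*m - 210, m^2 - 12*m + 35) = m - 5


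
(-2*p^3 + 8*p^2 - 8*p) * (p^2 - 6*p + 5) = -2*p^5 + 20*p^4 - 66*p^3 + 88*p^2 - 40*p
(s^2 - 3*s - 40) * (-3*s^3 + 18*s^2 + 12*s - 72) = -3*s^5 + 27*s^4 + 78*s^3 - 828*s^2 - 264*s + 2880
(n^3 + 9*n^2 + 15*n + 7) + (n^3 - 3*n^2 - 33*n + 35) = 2*n^3 + 6*n^2 - 18*n + 42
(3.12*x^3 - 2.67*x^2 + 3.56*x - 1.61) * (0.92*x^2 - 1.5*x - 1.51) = 2.8704*x^5 - 7.1364*x^4 + 2.569*x^3 - 2.7895*x^2 - 2.9606*x + 2.4311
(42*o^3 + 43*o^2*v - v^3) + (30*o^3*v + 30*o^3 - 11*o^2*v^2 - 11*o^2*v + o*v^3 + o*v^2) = 30*o^3*v + 72*o^3 - 11*o^2*v^2 + 32*o^2*v + o*v^3 + o*v^2 - v^3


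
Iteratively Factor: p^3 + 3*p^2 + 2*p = (p + 2)*(p^2 + p) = (p + 1)*(p + 2)*(p)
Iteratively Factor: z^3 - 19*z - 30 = (z + 2)*(z^2 - 2*z - 15) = (z + 2)*(z + 3)*(z - 5)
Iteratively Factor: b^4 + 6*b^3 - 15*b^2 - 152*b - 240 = (b + 4)*(b^3 + 2*b^2 - 23*b - 60) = (b + 4)^2*(b^2 - 2*b - 15) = (b + 3)*(b + 4)^2*(b - 5)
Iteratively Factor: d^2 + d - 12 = (d + 4)*(d - 3)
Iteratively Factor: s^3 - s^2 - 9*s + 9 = (s + 3)*(s^2 - 4*s + 3) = (s - 3)*(s + 3)*(s - 1)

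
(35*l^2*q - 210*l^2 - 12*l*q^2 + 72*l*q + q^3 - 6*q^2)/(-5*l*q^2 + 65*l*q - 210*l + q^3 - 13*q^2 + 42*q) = (-7*l + q)/(q - 7)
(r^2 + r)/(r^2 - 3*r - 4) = r/(r - 4)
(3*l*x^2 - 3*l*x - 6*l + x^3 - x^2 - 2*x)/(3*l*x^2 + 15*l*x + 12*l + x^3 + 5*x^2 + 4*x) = (x - 2)/(x + 4)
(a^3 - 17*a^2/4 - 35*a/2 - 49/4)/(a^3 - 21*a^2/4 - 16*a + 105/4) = (4*a^2 + 11*a + 7)/(4*a^2 + 7*a - 15)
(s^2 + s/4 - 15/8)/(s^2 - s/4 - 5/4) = (s + 3/2)/(s + 1)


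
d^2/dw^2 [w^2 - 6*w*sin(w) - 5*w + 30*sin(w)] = 6*w*sin(w) - 30*sin(w) - 12*cos(w) + 2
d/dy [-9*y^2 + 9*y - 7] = 9 - 18*y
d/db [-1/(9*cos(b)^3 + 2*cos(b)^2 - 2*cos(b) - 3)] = (-27*cos(b)^2 - 4*cos(b) + 2)*sin(b)/(9*cos(b)^3 + 2*cos(b)^2 - 2*cos(b) - 3)^2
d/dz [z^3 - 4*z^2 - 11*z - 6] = 3*z^2 - 8*z - 11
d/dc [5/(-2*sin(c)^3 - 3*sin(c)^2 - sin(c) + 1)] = 5*(6*sin(c)^2 + 6*sin(c) + 1)*cos(c)/(2*sin(c)^3 + 3*sin(c)^2 + sin(c) - 1)^2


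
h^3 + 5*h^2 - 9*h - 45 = (h - 3)*(h + 3)*(h + 5)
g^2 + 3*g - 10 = (g - 2)*(g + 5)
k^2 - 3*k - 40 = (k - 8)*(k + 5)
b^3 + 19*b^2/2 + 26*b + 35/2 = (b + 1)*(b + 7/2)*(b + 5)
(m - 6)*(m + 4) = m^2 - 2*m - 24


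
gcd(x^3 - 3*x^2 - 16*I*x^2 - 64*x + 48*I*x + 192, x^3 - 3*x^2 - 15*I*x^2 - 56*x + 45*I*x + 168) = x^2 + x*(-3 - 8*I) + 24*I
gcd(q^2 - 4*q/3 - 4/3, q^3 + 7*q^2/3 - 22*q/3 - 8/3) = q - 2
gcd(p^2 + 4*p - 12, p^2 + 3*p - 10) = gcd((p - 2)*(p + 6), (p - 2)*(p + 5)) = p - 2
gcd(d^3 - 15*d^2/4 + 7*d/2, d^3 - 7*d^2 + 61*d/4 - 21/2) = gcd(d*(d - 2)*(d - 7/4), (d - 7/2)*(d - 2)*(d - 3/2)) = d - 2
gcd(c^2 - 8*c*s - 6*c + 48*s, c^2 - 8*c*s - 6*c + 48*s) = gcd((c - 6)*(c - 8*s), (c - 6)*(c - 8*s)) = -c^2 + 8*c*s + 6*c - 48*s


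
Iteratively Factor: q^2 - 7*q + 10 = (q - 5)*(q - 2)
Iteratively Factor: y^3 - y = (y - 1)*(y^2 + y) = (y - 1)*(y + 1)*(y)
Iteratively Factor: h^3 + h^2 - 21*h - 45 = (h + 3)*(h^2 - 2*h - 15) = (h - 5)*(h + 3)*(h + 3)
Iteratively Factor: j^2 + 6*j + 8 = (j + 2)*(j + 4)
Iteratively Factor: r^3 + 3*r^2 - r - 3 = (r + 3)*(r^2 - 1) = (r + 1)*(r + 3)*(r - 1)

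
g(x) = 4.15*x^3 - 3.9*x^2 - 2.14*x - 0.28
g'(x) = 12.45*x^2 - 7.8*x - 2.14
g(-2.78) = -113.63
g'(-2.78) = 115.76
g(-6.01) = -1029.18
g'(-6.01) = 494.43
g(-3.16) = -163.41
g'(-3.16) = 146.83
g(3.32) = 101.49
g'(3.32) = 109.19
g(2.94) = 65.18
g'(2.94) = 82.54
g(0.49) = -1.78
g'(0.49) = -2.97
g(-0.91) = -4.69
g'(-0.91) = 15.27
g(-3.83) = -282.45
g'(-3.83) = 210.36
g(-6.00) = -1024.24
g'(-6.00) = 492.86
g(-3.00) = -141.01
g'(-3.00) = 133.31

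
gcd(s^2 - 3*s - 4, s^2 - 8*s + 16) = s - 4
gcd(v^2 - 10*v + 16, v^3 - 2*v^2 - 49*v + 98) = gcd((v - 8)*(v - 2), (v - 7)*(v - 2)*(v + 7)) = v - 2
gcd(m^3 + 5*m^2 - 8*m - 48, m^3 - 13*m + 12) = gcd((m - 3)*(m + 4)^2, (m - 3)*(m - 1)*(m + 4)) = m^2 + m - 12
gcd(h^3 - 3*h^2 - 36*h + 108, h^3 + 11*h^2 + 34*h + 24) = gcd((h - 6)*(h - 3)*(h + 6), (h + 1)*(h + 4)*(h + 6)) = h + 6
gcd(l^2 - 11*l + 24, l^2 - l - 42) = 1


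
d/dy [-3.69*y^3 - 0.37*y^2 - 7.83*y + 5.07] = -11.07*y^2 - 0.74*y - 7.83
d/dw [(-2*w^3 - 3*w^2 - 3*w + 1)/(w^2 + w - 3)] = 2*(-w^4 - 2*w^3 + 9*w^2 + 8*w + 4)/(w^4 + 2*w^3 - 5*w^2 - 6*w + 9)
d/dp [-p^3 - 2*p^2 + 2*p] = -3*p^2 - 4*p + 2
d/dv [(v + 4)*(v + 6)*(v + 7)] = 3*v^2 + 34*v + 94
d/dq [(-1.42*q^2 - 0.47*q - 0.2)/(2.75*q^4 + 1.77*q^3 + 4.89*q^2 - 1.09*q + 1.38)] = (7.81*q^5 + 6.3909*q^4 + 3.8638*q^3 + 4.9081*q^2 - 1.9632*q - 0.8666)/(7.5625*q^8 + 9.735*q^7 + 30.0279*q^6 + 11.3156*q^5 + 27.6435*q^4 - 5.775*q^3 + 14.6845*q^2 - 3.0084*q + 1.9044)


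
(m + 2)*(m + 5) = m^2 + 7*m + 10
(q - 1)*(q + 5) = q^2 + 4*q - 5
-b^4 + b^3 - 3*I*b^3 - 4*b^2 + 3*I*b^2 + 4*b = b*(b + 4*I)*(I*b + 1)*(I*b - I)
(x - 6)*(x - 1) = x^2 - 7*x + 6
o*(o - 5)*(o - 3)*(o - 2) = o^4 - 10*o^3 + 31*o^2 - 30*o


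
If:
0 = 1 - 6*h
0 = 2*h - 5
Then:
No Solution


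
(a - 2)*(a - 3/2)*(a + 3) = a^3 - a^2/2 - 15*a/2 + 9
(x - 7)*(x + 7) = x^2 - 49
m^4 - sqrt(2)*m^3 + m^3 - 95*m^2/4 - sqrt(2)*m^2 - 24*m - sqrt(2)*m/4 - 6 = (m + 1/2)^2*(m - 4*sqrt(2))*(m + 3*sqrt(2))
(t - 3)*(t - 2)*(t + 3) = t^3 - 2*t^2 - 9*t + 18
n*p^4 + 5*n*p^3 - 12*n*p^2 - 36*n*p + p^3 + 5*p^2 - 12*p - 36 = (p - 3)*(p + 2)*(p + 6)*(n*p + 1)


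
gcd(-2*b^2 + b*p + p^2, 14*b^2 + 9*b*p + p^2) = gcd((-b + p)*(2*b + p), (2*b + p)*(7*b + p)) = 2*b + p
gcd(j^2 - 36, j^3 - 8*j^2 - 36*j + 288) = j^2 - 36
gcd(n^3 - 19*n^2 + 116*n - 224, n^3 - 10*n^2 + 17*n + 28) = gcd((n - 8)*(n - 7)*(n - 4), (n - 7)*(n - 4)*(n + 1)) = n^2 - 11*n + 28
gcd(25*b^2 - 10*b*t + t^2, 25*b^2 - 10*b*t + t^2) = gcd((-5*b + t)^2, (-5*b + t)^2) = 25*b^2 - 10*b*t + t^2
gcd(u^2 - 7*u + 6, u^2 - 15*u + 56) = 1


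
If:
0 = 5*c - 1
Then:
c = 1/5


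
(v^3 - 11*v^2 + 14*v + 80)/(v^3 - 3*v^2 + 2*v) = (v^3 - 11*v^2 + 14*v + 80)/(v*(v^2 - 3*v + 2))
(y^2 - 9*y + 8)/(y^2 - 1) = (y - 8)/(y + 1)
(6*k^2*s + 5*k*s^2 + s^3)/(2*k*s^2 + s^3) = (3*k + s)/s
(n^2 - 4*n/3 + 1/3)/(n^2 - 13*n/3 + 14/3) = (3*n^2 - 4*n + 1)/(3*n^2 - 13*n + 14)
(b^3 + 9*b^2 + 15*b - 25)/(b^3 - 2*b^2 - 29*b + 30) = (b + 5)/(b - 6)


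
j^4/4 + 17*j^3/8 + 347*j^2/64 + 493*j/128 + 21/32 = (j/4 + 1)*(j + 1/4)*(j + 3/4)*(j + 7/2)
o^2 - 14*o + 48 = (o - 8)*(o - 6)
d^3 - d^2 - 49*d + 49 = (d - 7)*(d - 1)*(d + 7)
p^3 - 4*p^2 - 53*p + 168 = (p - 8)*(p - 3)*(p + 7)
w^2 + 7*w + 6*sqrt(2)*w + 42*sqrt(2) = (w + 7)*(w + 6*sqrt(2))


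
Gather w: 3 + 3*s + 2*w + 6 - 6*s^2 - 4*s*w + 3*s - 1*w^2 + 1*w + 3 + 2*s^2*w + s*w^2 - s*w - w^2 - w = -6*s^2 + 6*s + w^2*(s - 2) + w*(2*s^2 - 5*s + 2) + 12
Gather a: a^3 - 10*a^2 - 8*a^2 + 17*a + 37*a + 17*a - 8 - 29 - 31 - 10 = a^3 - 18*a^2 + 71*a - 78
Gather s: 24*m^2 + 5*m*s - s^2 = 24*m^2 + 5*m*s - s^2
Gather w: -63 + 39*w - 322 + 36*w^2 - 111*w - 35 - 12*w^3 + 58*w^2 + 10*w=-12*w^3 + 94*w^2 - 62*w - 420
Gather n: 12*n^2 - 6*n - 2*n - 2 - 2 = 12*n^2 - 8*n - 4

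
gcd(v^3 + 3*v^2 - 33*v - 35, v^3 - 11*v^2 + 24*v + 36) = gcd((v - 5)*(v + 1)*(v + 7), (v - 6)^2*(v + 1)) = v + 1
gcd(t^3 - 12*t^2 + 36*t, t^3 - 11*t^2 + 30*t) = t^2 - 6*t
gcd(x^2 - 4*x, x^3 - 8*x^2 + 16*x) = x^2 - 4*x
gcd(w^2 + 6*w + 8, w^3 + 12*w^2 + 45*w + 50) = w + 2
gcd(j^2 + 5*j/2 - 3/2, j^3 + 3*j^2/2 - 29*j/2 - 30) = j + 3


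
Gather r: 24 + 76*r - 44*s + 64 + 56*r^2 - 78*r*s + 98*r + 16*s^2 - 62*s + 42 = 56*r^2 + r*(174 - 78*s) + 16*s^2 - 106*s + 130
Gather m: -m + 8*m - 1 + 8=7*m + 7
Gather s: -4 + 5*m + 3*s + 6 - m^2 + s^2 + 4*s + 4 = -m^2 + 5*m + s^2 + 7*s + 6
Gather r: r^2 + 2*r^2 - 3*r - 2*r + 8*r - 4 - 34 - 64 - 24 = 3*r^2 + 3*r - 126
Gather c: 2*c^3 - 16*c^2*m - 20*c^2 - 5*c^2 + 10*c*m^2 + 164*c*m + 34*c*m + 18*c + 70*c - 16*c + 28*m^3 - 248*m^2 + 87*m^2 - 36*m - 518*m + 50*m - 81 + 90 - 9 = 2*c^3 + c^2*(-16*m - 25) + c*(10*m^2 + 198*m + 72) + 28*m^3 - 161*m^2 - 504*m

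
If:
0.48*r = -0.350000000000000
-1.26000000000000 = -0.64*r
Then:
No Solution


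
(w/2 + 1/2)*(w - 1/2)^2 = w^3/2 - 3*w/8 + 1/8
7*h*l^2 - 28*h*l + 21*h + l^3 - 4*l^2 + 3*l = (7*h + l)*(l - 3)*(l - 1)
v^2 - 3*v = v*(v - 3)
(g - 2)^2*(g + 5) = g^3 + g^2 - 16*g + 20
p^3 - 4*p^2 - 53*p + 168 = (p - 8)*(p - 3)*(p + 7)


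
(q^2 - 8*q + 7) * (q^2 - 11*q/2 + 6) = q^4 - 27*q^3/2 + 57*q^2 - 173*q/2 + 42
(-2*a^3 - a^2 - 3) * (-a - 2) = 2*a^4 + 5*a^3 + 2*a^2 + 3*a + 6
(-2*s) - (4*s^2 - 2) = -4*s^2 - 2*s + 2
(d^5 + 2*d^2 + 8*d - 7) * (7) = 7*d^5 + 14*d^2 + 56*d - 49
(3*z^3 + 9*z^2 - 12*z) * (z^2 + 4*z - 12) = 3*z^5 + 21*z^4 - 12*z^3 - 156*z^2 + 144*z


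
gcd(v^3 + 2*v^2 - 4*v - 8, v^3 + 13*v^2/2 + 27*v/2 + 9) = v + 2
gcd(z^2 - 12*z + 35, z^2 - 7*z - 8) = 1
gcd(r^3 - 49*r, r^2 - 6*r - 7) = r - 7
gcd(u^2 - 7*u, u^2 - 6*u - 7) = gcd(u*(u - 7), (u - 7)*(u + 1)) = u - 7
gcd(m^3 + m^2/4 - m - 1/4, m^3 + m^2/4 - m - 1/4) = m^3 + m^2/4 - m - 1/4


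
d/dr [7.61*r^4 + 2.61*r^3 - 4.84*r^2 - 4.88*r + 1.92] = 30.44*r^3 + 7.83*r^2 - 9.68*r - 4.88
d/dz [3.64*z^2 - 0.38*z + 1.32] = 7.28*z - 0.38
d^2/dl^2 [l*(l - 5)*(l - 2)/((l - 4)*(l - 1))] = 8*(-l^3 + 6*l^2 - 18*l + 22)/(l^6 - 15*l^5 + 87*l^4 - 245*l^3 + 348*l^2 - 240*l + 64)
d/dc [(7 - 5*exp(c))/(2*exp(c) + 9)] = -59*exp(c)/(2*exp(c) + 9)^2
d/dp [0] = 0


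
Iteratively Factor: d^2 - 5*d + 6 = (d - 2)*(d - 3)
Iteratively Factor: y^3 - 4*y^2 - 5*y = (y)*(y^2 - 4*y - 5) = y*(y + 1)*(y - 5)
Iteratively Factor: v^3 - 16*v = (v - 4)*(v^2 + 4*v) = v*(v - 4)*(v + 4)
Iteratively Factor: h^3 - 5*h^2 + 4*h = (h)*(h^2 - 5*h + 4) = h*(h - 1)*(h - 4)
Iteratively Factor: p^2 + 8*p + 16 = (p + 4)*(p + 4)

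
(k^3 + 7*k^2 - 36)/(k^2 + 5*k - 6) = (k^2 + k - 6)/(k - 1)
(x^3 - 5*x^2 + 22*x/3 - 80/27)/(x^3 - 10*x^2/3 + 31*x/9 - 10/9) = (x - 8/3)/(x - 1)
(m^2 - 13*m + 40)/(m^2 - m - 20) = (m - 8)/(m + 4)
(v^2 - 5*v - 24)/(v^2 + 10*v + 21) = (v - 8)/(v + 7)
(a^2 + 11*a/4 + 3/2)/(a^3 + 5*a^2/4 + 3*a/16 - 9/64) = 16*(a + 2)/(16*a^2 + 8*a - 3)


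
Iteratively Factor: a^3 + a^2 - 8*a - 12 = (a + 2)*(a^2 - a - 6) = (a + 2)^2*(a - 3)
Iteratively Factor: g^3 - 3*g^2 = (g)*(g^2 - 3*g) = g^2*(g - 3)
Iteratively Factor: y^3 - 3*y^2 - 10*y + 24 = (y - 4)*(y^2 + y - 6) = (y - 4)*(y - 2)*(y + 3)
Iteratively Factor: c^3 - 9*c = (c - 3)*(c^2 + 3*c) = c*(c - 3)*(c + 3)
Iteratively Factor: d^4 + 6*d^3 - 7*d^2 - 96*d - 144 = (d + 4)*(d^3 + 2*d^2 - 15*d - 36) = (d + 3)*(d + 4)*(d^2 - d - 12) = (d - 4)*(d + 3)*(d + 4)*(d + 3)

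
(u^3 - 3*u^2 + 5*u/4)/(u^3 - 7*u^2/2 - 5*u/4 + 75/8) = 2*u*(2*u - 1)/(4*u^2 - 4*u - 15)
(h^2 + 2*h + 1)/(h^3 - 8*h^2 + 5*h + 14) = (h + 1)/(h^2 - 9*h + 14)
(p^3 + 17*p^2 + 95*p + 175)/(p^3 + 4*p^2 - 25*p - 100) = (p^2 + 12*p + 35)/(p^2 - p - 20)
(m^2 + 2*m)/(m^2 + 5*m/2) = 2*(m + 2)/(2*m + 5)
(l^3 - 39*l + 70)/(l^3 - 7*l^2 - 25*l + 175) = (l^2 + 5*l - 14)/(l^2 - 2*l - 35)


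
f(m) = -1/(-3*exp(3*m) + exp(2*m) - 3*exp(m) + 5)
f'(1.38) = -0.02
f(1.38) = 0.01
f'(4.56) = -0.00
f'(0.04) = -62.46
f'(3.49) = -0.00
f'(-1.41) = -0.04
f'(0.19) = -2.72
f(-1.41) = -0.23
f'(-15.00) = 0.00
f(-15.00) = -0.20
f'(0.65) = -0.19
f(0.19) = 0.40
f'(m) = -(9*exp(3*m) - 2*exp(2*m) + 3*exp(m))/(-3*exp(3*m) + exp(2*m) - 3*exp(m) + 5)^2 = (-9*exp(2*m) + 2*exp(m) - 3)*exp(m)/(3*exp(3*m) - exp(2*m) + 3*exp(m) - 5)^2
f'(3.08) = -0.00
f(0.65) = 0.06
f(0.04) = 2.37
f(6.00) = 0.00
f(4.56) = 0.00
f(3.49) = 0.00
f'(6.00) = 0.00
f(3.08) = 0.00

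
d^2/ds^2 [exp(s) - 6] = exp(s)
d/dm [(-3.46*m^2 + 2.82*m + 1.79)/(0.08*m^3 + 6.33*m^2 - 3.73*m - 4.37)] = (0.2768*m^4 - 0.4512*m^3 - 5.3744*m^2 + 7.579*m - 5.6467)/(0.0064*m^6 + 1.0128*m^5 + 39.4721*m^4 - 47.921*m^3 - 41.4113*m^2 + 32.6002*m + 19.0969)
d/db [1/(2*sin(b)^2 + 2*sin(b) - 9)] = -(2*sin(2*b) + 2*cos(b))/(-2*sin(b) + cos(2*b) + 8)^2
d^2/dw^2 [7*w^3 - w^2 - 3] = 42*w - 2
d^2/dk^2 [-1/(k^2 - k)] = 2*(k*(k - 1) - (2*k - 1)^2)/(k^3*(k - 1)^3)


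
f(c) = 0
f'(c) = 0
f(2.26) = 0.00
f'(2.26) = 0.00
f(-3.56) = 0.00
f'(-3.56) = 0.00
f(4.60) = 0.00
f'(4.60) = 0.00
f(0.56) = 0.00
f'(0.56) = 0.00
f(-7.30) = 0.00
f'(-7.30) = 0.00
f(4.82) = 0.00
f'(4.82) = 0.00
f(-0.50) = 0.00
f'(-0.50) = 0.00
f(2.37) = 0.00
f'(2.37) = 0.00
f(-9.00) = 0.00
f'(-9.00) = 0.00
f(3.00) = 0.00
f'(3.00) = 0.00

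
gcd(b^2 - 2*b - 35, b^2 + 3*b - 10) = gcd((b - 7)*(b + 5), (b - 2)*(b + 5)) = b + 5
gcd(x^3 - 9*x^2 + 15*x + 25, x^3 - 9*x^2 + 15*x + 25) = x^3 - 9*x^2 + 15*x + 25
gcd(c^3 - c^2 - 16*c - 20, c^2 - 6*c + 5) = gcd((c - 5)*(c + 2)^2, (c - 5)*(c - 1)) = c - 5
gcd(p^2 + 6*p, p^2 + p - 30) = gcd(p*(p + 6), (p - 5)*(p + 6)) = p + 6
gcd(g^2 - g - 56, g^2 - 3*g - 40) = g - 8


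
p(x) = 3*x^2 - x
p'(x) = 6*x - 1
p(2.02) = 10.22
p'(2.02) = 11.12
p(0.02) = -0.02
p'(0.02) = -0.88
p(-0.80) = 2.72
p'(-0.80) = -5.80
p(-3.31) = 36.18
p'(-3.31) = -20.86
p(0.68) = 0.71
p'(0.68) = 3.08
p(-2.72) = 24.92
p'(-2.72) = -17.32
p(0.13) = -0.08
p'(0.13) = -0.22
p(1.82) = 8.12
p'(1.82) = 9.92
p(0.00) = 0.00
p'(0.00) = -1.00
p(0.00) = 0.00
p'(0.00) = -1.00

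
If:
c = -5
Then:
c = -5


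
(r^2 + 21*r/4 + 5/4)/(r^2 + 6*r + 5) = (r + 1/4)/(r + 1)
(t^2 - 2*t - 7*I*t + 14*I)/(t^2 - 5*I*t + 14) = (t - 2)/(t + 2*I)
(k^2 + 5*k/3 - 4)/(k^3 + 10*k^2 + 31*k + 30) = (k - 4/3)/(k^2 + 7*k + 10)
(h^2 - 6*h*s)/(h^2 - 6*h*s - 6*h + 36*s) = h/(h - 6)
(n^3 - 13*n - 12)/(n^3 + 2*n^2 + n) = (n^2 - n - 12)/(n*(n + 1))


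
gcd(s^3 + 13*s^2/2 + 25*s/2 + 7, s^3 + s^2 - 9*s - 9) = s + 1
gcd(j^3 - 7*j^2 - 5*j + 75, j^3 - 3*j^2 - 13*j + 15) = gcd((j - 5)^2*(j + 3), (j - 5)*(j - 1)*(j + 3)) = j^2 - 2*j - 15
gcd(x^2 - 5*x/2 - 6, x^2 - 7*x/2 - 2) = x - 4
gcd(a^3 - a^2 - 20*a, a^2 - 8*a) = a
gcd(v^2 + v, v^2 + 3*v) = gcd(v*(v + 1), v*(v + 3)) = v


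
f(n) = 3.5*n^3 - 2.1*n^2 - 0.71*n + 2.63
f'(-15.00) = 2424.79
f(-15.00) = -12271.72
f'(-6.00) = 402.49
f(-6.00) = -824.71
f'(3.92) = 144.17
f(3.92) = 178.40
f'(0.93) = 4.47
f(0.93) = 2.97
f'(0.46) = -0.42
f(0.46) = 2.20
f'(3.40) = 106.39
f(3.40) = 113.50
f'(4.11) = 159.40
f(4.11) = 207.23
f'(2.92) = 76.55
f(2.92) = 69.79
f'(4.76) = 217.20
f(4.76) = 329.15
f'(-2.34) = 66.61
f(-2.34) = -52.05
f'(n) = 10.5*n^2 - 4.2*n - 0.71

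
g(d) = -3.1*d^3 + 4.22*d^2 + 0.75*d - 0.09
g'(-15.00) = -2218.35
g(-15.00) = 11400.66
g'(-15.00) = -2218.35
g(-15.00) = 11400.66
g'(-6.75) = -479.95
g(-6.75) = 1140.52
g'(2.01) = -19.86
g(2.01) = -6.71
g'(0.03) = 0.99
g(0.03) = -0.06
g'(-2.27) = -66.33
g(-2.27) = 56.21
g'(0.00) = 0.75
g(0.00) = -0.09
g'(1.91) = -17.06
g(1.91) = -4.86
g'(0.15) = 1.81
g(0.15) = 0.11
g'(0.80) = 1.55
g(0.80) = 1.62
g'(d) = -9.3*d^2 + 8.44*d + 0.75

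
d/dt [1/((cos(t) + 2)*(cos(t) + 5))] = (2*cos(t) + 7)*sin(t)/((cos(t) + 2)^2*(cos(t) + 5)^2)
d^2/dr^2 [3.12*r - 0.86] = 0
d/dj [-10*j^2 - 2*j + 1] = -20*j - 2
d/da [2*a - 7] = 2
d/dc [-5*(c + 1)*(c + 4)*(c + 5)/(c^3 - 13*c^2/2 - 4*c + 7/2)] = 330*(c^2 + 2*c - 11)/(4*c^4 - 60*c^3 + 253*c^2 - 210*c + 49)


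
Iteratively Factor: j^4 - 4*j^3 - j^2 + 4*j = (j - 1)*(j^3 - 3*j^2 - 4*j) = j*(j - 1)*(j^2 - 3*j - 4) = j*(j - 1)*(j + 1)*(j - 4)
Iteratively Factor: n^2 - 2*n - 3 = (n - 3)*(n + 1)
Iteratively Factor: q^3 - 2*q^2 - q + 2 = (q - 2)*(q^2 - 1) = (q - 2)*(q - 1)*(q + 1)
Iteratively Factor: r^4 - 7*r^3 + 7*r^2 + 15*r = (r)*(r^3 - 7*r^2 + 7*r + 15) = r*(r - 5)*(r^2 - 2*r - 3) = r*(r - 5)*(r + 1)*(r - 3)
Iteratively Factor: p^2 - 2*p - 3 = (p - 3)*(p + 1)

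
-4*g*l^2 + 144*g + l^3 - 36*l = (-4*g + l)*(l - 6)*(l + 6)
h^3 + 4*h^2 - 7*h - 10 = (h - 2)*(h + 1)*(h + 5)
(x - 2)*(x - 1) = x^2 - 3*x + 2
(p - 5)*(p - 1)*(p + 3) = p^3 - 3*p^2 - 13*p + 15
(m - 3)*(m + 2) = m^2 - m - 6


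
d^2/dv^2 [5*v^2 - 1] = 10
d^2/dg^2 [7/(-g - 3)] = -14/(g + 3)^3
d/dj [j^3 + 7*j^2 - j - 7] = 3*j^2 + 14*j - 1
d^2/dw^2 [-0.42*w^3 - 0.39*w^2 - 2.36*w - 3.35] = -2.52*w - 0.78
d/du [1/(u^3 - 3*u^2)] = 3*(2 - u)/(u^3*(u - 3)^2)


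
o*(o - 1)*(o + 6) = o^3 + 5*o^2 - 6*o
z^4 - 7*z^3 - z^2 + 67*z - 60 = (z - 5)*(z - 4)*(z - 1)*(z + 3)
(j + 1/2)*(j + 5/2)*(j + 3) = j^3 + 6*j^2 + 41*j/4 + 15/4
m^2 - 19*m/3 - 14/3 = (m - 7)*(m + 2/3)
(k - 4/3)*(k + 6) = k^2 + 14*k/3 - 8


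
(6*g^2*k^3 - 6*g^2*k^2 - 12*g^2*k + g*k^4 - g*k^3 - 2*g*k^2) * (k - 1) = 6*g^2*k^4 - 12*g^2*k^3 - 6*g^2*k^2 + 12*g^2*k + g*k^5 - 2*g*k^4 - g*k^3 + 2*g*k^2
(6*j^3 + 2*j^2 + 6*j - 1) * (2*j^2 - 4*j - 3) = 12*j^5 - 20*j^4 - 14*j^3 - 32*j^2 - 14*j + 3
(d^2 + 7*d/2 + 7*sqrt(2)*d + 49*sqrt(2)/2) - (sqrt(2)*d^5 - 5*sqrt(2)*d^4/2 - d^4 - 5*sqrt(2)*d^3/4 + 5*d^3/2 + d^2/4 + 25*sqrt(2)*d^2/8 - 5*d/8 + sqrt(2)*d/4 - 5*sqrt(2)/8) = -sqrt(2)*d^5 + d^4 + 5*sqrt(2)*d^4/2 - 5*d^3/2 + 5*sqrt(2)*d^3/4 - 25*sqrt(2)*d^2/8 + 3*d^2/4 + 33*d/8 + 27*sqrt(2)*d/4 + 201*sqrt(2)/8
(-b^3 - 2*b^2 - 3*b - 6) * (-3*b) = 3*b^4 + 6*b^3 + 9*b^2 + 18*b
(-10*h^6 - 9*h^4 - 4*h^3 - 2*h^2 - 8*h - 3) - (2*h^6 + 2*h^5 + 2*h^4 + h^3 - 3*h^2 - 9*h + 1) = -12*h^6 - 2*h^5 - 11*h^4 - 5*h^3 + h^2 + h - 4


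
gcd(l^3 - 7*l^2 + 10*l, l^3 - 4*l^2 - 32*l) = l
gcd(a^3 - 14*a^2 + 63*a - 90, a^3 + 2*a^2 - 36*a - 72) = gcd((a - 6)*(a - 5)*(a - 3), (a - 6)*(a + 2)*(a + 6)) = a - 6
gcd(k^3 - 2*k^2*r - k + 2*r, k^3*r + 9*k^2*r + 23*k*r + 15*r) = k + 1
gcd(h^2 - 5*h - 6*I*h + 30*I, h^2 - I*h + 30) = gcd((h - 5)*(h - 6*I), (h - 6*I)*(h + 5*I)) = h - 6*I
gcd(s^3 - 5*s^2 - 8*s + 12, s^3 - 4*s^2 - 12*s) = s^2 - 4*s - 12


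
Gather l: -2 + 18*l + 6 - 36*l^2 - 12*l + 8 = -36*l^2 + 6*l + 12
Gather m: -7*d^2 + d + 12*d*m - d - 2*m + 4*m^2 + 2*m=-7*d^2 + 12*d*m + 4*m^2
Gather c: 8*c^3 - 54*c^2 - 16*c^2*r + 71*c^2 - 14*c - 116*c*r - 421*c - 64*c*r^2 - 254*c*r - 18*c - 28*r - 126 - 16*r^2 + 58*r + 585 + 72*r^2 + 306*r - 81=8*c^3 + c^2*(17 - 16*r) + c*(-64*r^2 - 370*r - 453) + 56*r^2 + 336*r + 378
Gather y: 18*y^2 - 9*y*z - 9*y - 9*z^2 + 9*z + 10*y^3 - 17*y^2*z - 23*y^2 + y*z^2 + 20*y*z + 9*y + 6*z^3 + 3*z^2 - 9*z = 10*y^3 + y^2*(-17*z - 5) + y*(z^2 + 11*z) + 6*z^3 - 6*z^2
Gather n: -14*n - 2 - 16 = -14*n - 18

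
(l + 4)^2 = l^2 + 8*l + 16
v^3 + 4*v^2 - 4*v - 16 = (v - 2)*(v + 2)*(v + 4)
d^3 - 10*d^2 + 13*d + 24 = (d - 8)*(d - 3)*(d + 1)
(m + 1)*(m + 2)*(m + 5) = m^3 + 8*m^2 + 17*m + 10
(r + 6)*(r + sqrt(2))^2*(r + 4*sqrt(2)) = r^4 + 6*r^3 + 6*sqrt(2)*r^3 + 18*r^2 + 36*sqrt(2)*r^2 + 8*sqrt(2)*r + 108*r + 48*sqrt(2)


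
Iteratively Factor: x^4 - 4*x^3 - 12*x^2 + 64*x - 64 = (x + 4)*(x^3 - 8*x^2 + 20*x - 16) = (x - 2)*(x + 4)*(x^2 - 6*x + 8) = (x - 2)^2*(x + 4)*(x - 4)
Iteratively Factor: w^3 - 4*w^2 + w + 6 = (w - 2)*(w^2 - 2*w - 3) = (w - 2)*(w + 1)*(w - 3)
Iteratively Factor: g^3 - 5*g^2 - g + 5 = (g - 5)*(g^2 - 1) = (g - 5)*(g - 1)*(g + 1)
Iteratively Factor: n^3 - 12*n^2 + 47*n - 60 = (n - 4)*(n^2 - 8*n + 15) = (n - 5)*(n - 4)*(n - 3)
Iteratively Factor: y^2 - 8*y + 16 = (y - 4)*(y - 4)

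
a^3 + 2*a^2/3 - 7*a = a*(a - 7/3)*(a + 3)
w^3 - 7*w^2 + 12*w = w*(w - 4)*(w - 3)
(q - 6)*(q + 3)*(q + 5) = q^3 + 2*q^2 - 33*q - 90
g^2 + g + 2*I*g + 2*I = (g + 1)*(g + 2*I)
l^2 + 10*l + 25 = (l + 5)^2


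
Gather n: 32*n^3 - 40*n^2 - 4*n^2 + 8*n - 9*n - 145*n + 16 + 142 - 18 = 32*n^3 - 44*n^2 - 146*n + 140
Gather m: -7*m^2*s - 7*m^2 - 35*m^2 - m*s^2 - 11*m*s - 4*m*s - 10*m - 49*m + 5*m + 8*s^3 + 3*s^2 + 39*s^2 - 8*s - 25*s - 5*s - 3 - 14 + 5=m^2*(-7*s - 42) + m*(-s^2 - 15*s - 54) + 8*s^3 + 42*s^2 - 38*s - 12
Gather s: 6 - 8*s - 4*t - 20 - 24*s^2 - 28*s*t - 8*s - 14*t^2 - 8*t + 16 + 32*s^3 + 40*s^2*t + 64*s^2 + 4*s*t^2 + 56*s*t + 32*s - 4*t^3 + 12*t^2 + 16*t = 32*s^3 + s^2*(40*t + 40) + s*(4*t^2 + 28*t + 16) - 4*t^3 - 2*t^2 + 4*t + 2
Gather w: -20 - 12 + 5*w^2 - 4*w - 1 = 5*w^2 - 4*w - 33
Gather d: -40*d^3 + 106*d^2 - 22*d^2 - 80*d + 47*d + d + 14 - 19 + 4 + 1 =-40*d^3 + 84*d^2 - 32*d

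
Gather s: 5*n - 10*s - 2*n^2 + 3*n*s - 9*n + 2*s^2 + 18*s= -2*n^2 - 4*n + 2*s^2 + s*(3*n + 8)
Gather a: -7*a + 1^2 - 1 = -7*a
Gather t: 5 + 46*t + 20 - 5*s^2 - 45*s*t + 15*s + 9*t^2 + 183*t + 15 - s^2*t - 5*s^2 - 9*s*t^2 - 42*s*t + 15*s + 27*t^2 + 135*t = -10*s^2 + 30*s + t^2*(36 - 9*s) + t*(-s^2 - 87*s + 364) + 40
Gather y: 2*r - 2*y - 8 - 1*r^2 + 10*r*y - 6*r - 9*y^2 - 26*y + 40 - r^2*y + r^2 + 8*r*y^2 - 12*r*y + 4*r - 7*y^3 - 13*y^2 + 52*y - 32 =-7*y^3 + y^2*(8*r - 22) + y*(-r^2 - 2*r + 24)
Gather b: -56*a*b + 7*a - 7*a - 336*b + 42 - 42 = b*(-56*a - 336)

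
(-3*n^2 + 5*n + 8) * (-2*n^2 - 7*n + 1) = 6*n^4 + 11*n^3 - 54*n^2 - 51*n + 8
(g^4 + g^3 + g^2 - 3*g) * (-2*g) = -2*g^5 - 2*g^4 - 2*g^3 + 6*g^2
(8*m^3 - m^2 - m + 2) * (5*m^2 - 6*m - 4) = 40*m^5 - 53*m^4 - 31*m^3 + 20*m^2 - 8*m - 8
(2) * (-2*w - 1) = -4*w - 2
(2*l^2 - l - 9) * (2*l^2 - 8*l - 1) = 4*l^4 - 18*l^3 - 12*l^2 + 73*l + 9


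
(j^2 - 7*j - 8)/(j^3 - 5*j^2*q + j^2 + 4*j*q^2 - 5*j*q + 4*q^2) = (j - 8)/(j^2 - 5*j*q + 4*q^2)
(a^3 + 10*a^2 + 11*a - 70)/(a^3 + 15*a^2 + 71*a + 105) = (a - 2)/(a + 3)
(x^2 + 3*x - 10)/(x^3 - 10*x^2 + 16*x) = (x + 5)/(x*(x - 8))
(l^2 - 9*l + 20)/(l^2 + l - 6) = (l^2 - 9*l + 20)/(l^2 + l - 6)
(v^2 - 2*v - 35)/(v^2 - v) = (v^2 - 2*v - 35)/(v*(v - 1))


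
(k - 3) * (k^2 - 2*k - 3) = k^3 - 5*k^2 + 3*k + 9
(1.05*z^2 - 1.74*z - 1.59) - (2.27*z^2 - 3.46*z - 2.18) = -1.22*z^2 + 1.72*z + 0.59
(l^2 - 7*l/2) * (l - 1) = l^3 - 9*l^2/2 + 7*l/2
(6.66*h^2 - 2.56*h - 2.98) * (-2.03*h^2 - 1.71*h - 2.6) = -13.5198*h^4 - 6.1918*h^3 - 6.889*h^2 + 11.7518*h + 7.748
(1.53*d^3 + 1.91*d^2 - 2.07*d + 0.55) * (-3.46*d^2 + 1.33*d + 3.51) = -5.2938*d^5 - 4.5737*d^4 + 15.0728*d^3 + 2.048*d^2 - 6.5342*d + 1.9305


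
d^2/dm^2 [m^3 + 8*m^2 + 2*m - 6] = 6*m + 16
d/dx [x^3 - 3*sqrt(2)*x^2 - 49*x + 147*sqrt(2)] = 3*x^2 - 6*sqrt(2)*x - 49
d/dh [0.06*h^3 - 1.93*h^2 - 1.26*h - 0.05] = 0.18*h^2 - 3.86*h - 1.26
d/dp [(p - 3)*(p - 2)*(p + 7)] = 3*p^2 + 4*p - 29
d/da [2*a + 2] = 2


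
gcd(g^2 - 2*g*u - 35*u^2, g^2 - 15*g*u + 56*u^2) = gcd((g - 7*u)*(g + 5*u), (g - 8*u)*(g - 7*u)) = -g + 7*u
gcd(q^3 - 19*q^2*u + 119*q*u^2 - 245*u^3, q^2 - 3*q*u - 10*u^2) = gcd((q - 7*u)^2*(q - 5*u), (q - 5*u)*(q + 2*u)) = q - 5*u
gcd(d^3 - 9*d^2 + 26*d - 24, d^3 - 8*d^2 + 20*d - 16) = d^2 - 6*d + 8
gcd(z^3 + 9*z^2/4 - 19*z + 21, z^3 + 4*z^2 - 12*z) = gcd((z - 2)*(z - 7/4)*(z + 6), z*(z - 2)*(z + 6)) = z^2 + 4*z - 12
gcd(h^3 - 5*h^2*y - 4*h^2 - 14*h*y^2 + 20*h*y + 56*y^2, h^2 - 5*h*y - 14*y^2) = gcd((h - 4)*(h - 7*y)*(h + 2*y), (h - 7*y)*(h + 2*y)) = -h^2 + 5*h*y + 14*y^2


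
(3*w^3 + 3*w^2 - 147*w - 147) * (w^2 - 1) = 3*w^5 + 3*w^4 - 150*w^3 - 150*w^2 + 147*w + 147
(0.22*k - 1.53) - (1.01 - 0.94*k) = 1.16*k - 2.54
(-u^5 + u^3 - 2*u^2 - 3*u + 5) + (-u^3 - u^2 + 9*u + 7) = -u^5 - 3*u^2 + 6*u + 12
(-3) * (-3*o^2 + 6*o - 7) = 9*o^2 - 18*o + 21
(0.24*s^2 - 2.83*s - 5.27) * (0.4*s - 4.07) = 0.096*s^3 - 2.1088*s^2 + 9.4101*s + 21.4489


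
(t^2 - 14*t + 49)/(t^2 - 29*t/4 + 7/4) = 4*(t - 7)/(4*t - 1)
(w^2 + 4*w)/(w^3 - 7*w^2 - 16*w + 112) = w/(w^2 - 11*w + 28)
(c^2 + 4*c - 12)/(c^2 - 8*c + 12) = (c + 6)/(c - 6)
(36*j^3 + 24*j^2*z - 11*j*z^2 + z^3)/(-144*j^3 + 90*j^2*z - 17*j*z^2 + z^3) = (-6*j^2 - 5*j*z + z^2)/(24*j^2 - 11*j*z + z^2)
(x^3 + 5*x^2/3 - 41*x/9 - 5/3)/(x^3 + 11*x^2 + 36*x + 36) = (9*x^2 - 12*x - 5)/(9*(x^2 + 8*x + 12))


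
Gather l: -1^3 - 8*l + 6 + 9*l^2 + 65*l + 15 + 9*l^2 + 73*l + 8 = 18*l^2 + 130*l + 28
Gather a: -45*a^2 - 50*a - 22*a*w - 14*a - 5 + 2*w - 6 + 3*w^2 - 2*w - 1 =-45*a^2 + a*(-22*w - 64) + 3*w^2 - 12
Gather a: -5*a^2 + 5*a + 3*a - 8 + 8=-5*a^2 + 8*a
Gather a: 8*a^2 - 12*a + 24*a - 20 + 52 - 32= 8*a^2 + 12*a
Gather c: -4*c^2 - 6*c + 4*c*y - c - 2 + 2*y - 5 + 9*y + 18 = -4*c^2 + c*(4*y - 7) + 11*y + 11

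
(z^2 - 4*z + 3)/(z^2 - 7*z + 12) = (z - 1)/(z - 4)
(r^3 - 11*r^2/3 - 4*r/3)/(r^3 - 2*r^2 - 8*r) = (r + 1/3)/(r + 2)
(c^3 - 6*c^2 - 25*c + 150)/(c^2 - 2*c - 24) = (c^2 - 25)/(c + 4)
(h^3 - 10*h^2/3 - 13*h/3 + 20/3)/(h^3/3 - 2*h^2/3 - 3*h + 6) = (3*h^3 - 10*h^2 - 13*h + 20)/(h^3 - 2*h^2 - 9*h + 18)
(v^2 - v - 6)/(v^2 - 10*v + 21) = (v + 2)/(v - 7)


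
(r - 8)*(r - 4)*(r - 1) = r^3 - 13*r^2 + 44*r - 32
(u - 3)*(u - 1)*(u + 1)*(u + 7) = u^4 + 4*u^3 - 22*u^2 - 4*u + 21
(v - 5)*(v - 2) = v^2 - 7*v + 10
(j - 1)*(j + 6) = j^2 + 5*j - 6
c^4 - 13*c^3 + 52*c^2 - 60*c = c*(c - 6)*(c - 5)*(c - 2)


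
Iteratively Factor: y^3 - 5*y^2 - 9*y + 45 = (y - 5)*(y^2 - 9) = (y - 5)*(y - 3)*(y + 3)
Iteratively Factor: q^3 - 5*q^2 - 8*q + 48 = (q + 3)*(q^2 - 8*q + 16) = (q - 4)*(q + 3)*(q - 4)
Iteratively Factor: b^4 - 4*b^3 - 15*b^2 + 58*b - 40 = (b + 4)*(b^3 - 8*b^2 + 17*b - 10) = (b - 5)*(b + 4)*(b^2 - 3*b + 2) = (b - 5)*(b - 2)*(b + 4)*(b - 1)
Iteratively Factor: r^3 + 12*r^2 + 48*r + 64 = (r + 4)*(r^2 + 8*r + 16) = (r + 4)^2*(r + 4)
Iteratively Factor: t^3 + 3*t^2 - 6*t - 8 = (t + 1)*(t^2 + 2*t - 8) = (t + 1)*(t + 4)*(t - 2)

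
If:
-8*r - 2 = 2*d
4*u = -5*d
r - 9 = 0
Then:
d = -37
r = 9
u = 185/4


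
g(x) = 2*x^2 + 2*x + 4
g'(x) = 4*x + 2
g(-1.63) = 6.05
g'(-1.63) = -4.52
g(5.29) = 70.55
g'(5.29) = 23.16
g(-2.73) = 13.45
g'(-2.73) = -8.92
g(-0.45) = 3.50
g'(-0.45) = 0.20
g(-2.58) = 12.15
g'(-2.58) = -8.32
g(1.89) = 14.92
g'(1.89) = 9.56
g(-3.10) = 17.02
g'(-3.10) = -10.40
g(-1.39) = 5.08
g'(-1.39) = -3.56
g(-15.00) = 424.00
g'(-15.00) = -58.00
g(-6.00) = 64.00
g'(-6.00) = -22.00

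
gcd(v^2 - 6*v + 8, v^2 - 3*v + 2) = v - 2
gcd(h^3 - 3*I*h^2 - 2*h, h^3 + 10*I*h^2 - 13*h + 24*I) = h - I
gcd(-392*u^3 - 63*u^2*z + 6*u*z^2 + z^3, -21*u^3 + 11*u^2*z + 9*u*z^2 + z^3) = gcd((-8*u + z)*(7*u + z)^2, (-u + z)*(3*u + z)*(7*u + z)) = 7*u + z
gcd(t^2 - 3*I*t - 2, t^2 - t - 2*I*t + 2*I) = t - 2*I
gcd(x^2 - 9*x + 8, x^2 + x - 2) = x - 1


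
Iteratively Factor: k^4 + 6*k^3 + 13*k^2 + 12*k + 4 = (k + 2)*(k^3 + 4*k^2 + 5*k + 2) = (k + 2)^2*(k^2 + 2*k + 1) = (k + 1)*(k + 2)^2*(k + 1)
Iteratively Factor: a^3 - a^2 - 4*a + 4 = (a + 2)*(a^2 - 3*a + 2) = (a - 1)*(a + 2)*(a - 2)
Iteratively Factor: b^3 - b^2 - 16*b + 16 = (b - 4)*(b^2 + 3*b - 4) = (b - 4)*(b - 1)*(b + 4)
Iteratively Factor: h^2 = (h)*(h)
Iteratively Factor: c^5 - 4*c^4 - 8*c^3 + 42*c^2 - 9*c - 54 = (c - 3)*(c^4 - c^3 - 11*c^2 + 9*c + 18) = (c - 3)*(c + 1)*(c^3 - 2*c^2 - 9*c + 18) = (c - 3)*(c + 1)*(c + 3)*(c^2 - 5*c + 6) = (c - 3)^2*(c + 1)*(c + 3)*(c - 2)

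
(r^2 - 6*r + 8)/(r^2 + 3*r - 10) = (r - 4)/(r + 5)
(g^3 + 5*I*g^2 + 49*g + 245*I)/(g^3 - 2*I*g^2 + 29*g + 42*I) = (g^2 + 12*I*g - 35)/(g^2 + 5*I*g - 6)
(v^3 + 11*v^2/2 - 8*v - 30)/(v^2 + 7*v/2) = (2*v^3 + 11*v^2 - 16*v - 60)/(v*(2*v + 7))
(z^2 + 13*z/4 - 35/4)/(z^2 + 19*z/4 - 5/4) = (4*z - 7)/(4*z - 1)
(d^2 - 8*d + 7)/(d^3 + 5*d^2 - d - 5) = (d - 7)/(d^2 + 6*d + 5)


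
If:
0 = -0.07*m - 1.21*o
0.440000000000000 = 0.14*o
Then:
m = -54.33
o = 3.14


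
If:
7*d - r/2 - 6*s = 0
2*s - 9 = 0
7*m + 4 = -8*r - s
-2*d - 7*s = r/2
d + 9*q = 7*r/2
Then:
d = -1/2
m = 137/2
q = -71/3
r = -61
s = 9/2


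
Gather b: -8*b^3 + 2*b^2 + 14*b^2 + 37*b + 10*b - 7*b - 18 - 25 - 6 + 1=-8*b^3 + 16*b^2 + 40*b - 48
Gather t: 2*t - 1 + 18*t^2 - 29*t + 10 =18*t^2 - 27*t + 9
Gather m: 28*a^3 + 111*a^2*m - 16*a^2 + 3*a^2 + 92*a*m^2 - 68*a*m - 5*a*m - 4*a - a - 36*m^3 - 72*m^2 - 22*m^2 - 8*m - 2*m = 28*a^3 - 13*a^2 - 5*a - 36*m^3 + m^2*(92*a - 94) + m*(111*a^2 - 73*a - 10)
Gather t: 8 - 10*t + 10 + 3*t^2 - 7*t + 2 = 3*t^2 - 17*t + 20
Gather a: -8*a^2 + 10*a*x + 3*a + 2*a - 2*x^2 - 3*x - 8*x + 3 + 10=-8*a^2 + a*(10*x + 5) - 2*x^2 - 11*x + 13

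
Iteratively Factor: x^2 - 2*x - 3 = (x + 1)*(x - 3)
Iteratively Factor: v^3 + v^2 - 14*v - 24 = (v + 3)*(v^2 - 2*v - 8) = (v - 4)*(v + 3)*(v + 2)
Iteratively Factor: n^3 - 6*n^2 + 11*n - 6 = (n - 2)*(n^2 - 4*n + 3) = (n - 2)*(n - 1)*(n - 3)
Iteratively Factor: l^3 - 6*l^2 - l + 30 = (l + 2)*(l^2 - 8*l + 15) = (l - 5)*(l + 2)*(l - 3)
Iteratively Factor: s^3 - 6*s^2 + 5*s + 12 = (s - 3)*(s^2 - 3*s - 4) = (s - 4)*(s - 3)*(s + 1)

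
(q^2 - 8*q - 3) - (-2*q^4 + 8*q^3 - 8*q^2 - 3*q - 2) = 2*q^4 - 8*q^3 + 9*q^2 - 5*q - 1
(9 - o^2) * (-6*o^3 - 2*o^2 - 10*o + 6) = 6*o^5 + 2*o^4 - 44*o^3 - 24*o^2 - 90*o + 54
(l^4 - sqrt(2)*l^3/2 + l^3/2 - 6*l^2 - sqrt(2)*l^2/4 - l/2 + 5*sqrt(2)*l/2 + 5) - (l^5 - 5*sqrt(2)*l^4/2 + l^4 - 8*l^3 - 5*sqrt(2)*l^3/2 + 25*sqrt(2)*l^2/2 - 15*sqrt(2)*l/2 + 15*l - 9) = -l^5 + 5*sqrt(2)*l^4/2 + 2*sqrt(2)*l^3 + 17*l^3/2 - 51*sqrt(2)*l^2/4 - 6*l^2 - 31*l/2 + 10*sqrt(2)*l + 14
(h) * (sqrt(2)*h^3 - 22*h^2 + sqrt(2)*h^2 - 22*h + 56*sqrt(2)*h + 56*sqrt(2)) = sqrt(2)*h^4 - 22*h^3 + sqrt(2)*h^3 - 22*h^2 + 56*sqrt(2)*h^2 + 56*sqrt(2)*h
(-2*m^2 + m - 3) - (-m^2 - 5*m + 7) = -m^2 + 6*m - 10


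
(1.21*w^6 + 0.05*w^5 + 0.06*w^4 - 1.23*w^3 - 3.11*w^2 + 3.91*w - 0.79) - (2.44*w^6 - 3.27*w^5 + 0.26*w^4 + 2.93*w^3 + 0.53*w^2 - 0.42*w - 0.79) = -1.23*w^6 + 3.32*w^5 - 0.2*w^4 - 4.16*w^3 - 3.64*w^2 + 4.33*w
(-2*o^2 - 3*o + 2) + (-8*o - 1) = -2*o^2 - 11*o + 1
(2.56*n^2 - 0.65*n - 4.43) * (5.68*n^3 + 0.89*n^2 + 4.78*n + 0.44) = 14.5408*n^5 - 1.4136*n^4 - 13.5041*n^3 - 5.9233*n^2 - 21.4614*n - 1.9492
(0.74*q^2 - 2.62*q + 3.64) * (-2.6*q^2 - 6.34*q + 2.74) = -1.924*q^4 + 2.1204*q^3 + 9.1744*q^2 - 30.2564*q + 9.9736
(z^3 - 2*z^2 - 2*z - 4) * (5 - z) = -z^4 + 7*z^3 - 8*z^2 - 6*z - 20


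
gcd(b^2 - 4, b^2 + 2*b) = b + 2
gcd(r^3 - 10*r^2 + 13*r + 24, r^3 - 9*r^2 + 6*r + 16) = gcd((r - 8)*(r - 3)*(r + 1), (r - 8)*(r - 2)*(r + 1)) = r^2 - 7*r - 8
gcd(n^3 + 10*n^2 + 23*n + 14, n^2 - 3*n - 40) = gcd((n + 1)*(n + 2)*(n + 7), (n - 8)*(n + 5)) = 1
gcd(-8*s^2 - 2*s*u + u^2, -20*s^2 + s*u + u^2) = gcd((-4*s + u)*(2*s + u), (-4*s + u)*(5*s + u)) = 4*s - u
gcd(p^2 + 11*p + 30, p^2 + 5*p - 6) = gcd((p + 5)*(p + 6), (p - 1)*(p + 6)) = p + 6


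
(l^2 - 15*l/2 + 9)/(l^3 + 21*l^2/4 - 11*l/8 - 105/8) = 4*(l - 6)/(4*l^2 + 27*l + 35)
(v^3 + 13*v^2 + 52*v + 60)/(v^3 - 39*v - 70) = (v + 6)/(v - 7)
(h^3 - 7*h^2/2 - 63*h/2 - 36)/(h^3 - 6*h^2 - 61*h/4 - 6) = 2*(h + 3)/(2*h + 1)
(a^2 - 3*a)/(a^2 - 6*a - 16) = a*(3 - a)/(-a^2 + 6*a + 16)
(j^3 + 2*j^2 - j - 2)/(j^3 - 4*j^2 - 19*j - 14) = (j - 1)/(j - 7)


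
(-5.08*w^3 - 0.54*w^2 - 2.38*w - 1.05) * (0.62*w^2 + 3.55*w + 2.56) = -3.1496*w^5 - 18.3688*w^4 - 16.3974*w^3 - 10.4824*w^2 - 9.8203*w - 2.688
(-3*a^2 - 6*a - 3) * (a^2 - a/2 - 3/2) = -3*a^4 - 9*a^3/2 + 9*a^2/2 + 21*a/2 + 9/2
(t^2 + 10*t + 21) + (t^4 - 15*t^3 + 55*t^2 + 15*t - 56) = t^4 - 15*t^3 + 56*t^2 + 25*t - 35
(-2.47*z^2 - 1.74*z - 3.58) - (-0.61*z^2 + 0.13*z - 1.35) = -1.86*z^2 - 1.87*z - 2.23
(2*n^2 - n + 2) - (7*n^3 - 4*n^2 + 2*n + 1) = -7*n^3 + 6*n^2 - 3*n + 1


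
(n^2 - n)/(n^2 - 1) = n/(n + 1)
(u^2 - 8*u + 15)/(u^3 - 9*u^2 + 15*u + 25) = (u - 3)/(u^2 - 4*u - 5)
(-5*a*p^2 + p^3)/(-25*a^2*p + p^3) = p/(5*a + p)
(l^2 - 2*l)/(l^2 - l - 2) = l/(l + 1)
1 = 1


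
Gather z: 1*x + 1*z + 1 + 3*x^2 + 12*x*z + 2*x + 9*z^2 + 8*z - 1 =3*x^2 + 3*x + 9*z^2 + z*(12*x + 9)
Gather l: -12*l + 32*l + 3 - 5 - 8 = 20*l - 10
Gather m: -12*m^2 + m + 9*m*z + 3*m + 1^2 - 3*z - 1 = -12*m^2 + m*(9*z + 4) - 3*z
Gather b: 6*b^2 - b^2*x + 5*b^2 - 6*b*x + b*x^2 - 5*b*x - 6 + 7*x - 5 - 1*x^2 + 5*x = b^2*(11 - x) + b*(x^2 - 11*x) - x^2 + 12*x - 11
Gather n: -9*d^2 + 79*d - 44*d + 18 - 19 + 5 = -9*d^2 + 35*d + 4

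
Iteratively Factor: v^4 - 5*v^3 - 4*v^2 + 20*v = (v)*(v^3 - 5*v^2 - 4*v + 20) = v*(v - 2)*(v^2 - 3*v - 10) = v*(v - 5)*(v - 2)*(v + 2)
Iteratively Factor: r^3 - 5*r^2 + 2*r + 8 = (r - 4)*(r^2 - r - 2) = (r - 4)*(r - 2)*(r + 1)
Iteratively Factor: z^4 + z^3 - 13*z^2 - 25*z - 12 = (z + 3)*(z^3 - 2*z^2 - 7*z - 4) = (z + 1)*(z + 3)*(z^2 - 3*z - 4) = (z + 1)^2*(z + 3)*(z - 4)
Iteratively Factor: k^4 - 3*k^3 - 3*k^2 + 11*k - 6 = (k - 3)*(k^3 - 3*k + 2) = (k - 3)*(k + 2)*(k^2 - 2*k + 1) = (k - 3)*(k - 1)*(k + 2)*(k - 1)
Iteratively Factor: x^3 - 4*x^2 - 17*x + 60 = (x - 3)*(x^2 - x - 20) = (x - 3)*(x + 4)*(x - 5)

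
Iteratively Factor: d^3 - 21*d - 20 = (d - 5)*(d^2 + 5*d + 4) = (d - 5)*(d + 4)*(d + 1)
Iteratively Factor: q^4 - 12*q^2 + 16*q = (q - 2)*(q^3 + 2*q^2 - 8*q) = (q - 2)*(q + 4)*(q^2 - 2*q) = (q - 2)^2*(q + 4)*(q)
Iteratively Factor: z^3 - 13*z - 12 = (z - 4)*(z^2 + 4*z + 3) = (z - 4)*(z + 3)*(z + 1)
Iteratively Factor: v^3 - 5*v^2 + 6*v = (v)*(v^2 - 5*v + 6) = v*(v - 2)*(v - 3)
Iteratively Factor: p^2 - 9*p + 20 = (p - 5)*(p - 4)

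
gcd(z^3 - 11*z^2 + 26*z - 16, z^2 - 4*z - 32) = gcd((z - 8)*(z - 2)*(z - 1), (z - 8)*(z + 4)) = z - 8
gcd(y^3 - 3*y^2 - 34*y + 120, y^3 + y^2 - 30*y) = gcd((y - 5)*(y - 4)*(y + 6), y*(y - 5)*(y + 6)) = y^2 + y - 30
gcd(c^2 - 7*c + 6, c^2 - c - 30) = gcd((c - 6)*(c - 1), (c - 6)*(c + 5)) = c - 6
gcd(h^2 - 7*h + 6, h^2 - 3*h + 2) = h - 1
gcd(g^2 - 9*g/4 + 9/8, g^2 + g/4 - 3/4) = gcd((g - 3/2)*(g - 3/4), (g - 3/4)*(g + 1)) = g - 3/4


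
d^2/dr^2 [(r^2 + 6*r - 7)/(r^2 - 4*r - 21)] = 4*(5*r^3 + 21*r^2 + 231*r - 161)/(r^6 - 12*r^5 - 15*r^4 + 440*r^3 + 315*r^2 - 5292*r - 9261)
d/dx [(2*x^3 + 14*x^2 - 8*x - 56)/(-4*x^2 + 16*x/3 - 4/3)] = 3*(-3*x^4 + 8*x^3 + 13*x^2 - 182*x + 116)/(2*(9*x^4 - 24*x^3 + 22*x^2 - 8*x + 1))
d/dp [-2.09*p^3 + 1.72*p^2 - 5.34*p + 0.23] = -6.27*p^2 + 3.44*p - 5.34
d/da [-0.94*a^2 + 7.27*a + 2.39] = 7.27 - 1.88*a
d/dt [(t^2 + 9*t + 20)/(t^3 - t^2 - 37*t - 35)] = (-t^2 - 8*t + 17)/(t^4 - 12*t^3 + 22*t^2 + 84*t + 49)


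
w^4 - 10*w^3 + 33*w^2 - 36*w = w*(w - 4)*(w - 3)^2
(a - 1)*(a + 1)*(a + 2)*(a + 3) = a^4 + 5*a^3 + 5*a^2 - 5*a - 6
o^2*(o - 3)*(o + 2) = o^4 - o^3 - 6*o^2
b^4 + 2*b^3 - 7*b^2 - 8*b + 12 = (b - 2)*(b - 1)*(b + 2)*(b + 3)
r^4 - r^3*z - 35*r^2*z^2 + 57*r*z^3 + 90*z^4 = (r - 5*z)*(r - 3*z)*(r + z)*(r + 6*z)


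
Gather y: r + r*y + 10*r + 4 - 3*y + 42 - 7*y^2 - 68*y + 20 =11*r - 7*y^2 + y*(r - 71) + 66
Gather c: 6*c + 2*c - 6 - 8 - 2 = 8*c - 16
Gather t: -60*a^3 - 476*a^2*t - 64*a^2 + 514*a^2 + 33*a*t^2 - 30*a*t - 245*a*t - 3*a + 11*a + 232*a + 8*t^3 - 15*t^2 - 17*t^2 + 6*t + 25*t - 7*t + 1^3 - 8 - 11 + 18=-60*a^3 + 450*a^2 + 240*a + 8*t^3 + t^2*(33*a - 32) + t*(-476*a^2 - 275*a + 24)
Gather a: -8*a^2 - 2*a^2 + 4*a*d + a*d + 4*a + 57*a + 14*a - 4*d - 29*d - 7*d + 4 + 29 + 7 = -10*a^2 + a*(5*d + 75) - 40*d + 40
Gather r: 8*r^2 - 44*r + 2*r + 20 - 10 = 8*r^2 - 42*r + 10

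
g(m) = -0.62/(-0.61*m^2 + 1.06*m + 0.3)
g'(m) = -0.62*(1.22*m - 1.06)/(-0.61*m^2 + 1.06*m + 0.3)^2 = (0.6572 - 0.7564*m)/(-0.61*m^2 + 1.06*m + 0.3)^2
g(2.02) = 12.96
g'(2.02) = -380.39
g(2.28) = 1.36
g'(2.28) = -5.17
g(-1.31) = 0.29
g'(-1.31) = 0.36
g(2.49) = 0.74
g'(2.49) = -1.73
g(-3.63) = 0.05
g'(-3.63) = 0.03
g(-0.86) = 0.58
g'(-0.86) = 1.16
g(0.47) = -0.93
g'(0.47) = 0.69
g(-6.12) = 0.02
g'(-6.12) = 0.01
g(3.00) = 0.31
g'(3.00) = -0.40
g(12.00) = 0.01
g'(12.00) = -0.00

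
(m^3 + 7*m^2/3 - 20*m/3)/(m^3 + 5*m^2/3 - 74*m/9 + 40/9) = 3*m/(3*m - 2)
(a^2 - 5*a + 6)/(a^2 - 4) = (a - 3)/(a + 2)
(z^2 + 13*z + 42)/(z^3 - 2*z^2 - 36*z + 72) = (z + 7)/(z^2 - 8*z + 12)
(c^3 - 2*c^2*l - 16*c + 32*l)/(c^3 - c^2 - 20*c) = (c^2 - 2*c*l - 4*c + 8*l)/(c*(c - 5))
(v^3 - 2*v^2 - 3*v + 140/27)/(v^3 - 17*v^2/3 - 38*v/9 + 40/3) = (v - 7/3)/(v - 6)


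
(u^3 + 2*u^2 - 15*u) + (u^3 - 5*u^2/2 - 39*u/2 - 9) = 2*u^3 - u^2/2 - 69*u/2 - 9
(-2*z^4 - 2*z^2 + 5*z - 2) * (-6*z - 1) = 12*z^5 + 2*z^4 + 12*z^3 - 28*z^2 + 7*z + 2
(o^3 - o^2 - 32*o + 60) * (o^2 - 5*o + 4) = o^5 - 6*o^4 - 23*o^3 + 216*o^2 - 428*o + 240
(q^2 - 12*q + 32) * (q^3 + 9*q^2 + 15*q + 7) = q^5 - 3*q^4 - 61*q^3 + 115*q^2 + 396*q + 224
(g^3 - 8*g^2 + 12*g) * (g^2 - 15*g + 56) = g^5 - 23*g^4 + 188*g^3 - 628*g^2 + 672*g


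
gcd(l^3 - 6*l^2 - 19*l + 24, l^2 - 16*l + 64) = l - 8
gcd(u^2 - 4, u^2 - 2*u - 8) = u + 2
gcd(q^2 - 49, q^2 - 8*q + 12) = 1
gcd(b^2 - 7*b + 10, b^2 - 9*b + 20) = b - 5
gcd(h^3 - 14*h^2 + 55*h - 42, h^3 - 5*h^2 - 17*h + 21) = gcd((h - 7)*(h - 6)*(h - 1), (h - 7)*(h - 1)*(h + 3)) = h^2 - 8*h + 7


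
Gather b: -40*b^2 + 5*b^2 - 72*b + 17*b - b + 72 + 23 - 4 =-35*b^2 - 56*b + 91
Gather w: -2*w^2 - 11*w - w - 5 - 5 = -2*w^2 - 12*w - 10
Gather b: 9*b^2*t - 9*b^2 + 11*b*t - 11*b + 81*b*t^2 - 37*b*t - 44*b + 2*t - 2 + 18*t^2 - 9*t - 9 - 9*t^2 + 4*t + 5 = b^2*(9*t - 9) + b*(81*t^2 - 26*t - 55) + 9*t^2 - 3*t - 6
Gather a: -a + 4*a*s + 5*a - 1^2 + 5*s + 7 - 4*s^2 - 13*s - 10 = a*(4*s + 4) - 4*s^2 - 8*s - 4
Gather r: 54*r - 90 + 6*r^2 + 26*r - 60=6*r^2 + 80*r - 150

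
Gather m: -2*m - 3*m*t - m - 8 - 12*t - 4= m*(-3*t - 3) - 12*t - 12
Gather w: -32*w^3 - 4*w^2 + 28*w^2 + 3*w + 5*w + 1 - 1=-32*w^3 + 24*w^2 + 8*w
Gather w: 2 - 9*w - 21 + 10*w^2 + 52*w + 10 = 10*w^2 + 43*w - 9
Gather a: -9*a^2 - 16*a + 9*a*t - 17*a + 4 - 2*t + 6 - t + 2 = -9*a^2 + a*(9*t - 33) - 3*t + 12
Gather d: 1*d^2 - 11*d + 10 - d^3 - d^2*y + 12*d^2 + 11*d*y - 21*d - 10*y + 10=-d^3 + d^2*(13 - y) + d*(11*y - 32) - 10*y + 20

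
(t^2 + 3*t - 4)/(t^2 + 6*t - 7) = (t + 4)/(t + 7)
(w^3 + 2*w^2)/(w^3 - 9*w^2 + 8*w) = w*(w + 2)/(w^2 - 9*w + 8)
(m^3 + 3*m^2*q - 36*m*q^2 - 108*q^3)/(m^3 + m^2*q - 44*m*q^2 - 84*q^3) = (-m^2 + 3*m*q + 18*q^2)/(-m^2 + 5*m*q + 14*q^2)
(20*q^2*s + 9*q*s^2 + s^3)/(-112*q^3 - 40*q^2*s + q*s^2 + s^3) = s*(-5*q - s)/(28*q^2 + 3*q*s - s^2)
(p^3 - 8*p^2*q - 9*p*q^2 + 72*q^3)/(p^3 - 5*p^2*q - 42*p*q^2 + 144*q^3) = (p + 3*q)/(p + 6*q)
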